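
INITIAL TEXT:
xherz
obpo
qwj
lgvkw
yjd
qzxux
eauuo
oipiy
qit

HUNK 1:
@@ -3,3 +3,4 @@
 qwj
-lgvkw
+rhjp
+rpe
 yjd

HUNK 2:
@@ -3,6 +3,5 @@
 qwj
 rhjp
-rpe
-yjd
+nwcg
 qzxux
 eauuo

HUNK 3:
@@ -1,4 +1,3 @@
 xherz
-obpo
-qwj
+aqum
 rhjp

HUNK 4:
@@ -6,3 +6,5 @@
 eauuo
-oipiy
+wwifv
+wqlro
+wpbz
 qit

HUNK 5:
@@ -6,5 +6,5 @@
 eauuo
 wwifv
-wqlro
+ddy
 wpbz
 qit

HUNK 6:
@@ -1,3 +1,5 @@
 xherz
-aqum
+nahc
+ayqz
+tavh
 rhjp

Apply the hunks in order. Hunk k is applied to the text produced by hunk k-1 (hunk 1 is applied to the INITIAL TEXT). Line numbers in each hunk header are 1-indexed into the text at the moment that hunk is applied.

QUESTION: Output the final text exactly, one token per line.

Answer: xherz
nahc
ayqz
tavh
rhjp
nwcg
qzxux
eauuo
wwifv
ddy
wpbz
qit

Derivation:
Hunk 1: at line 3 remove [lgvkw] add [rhjp,rpe] -> 10 lines: xherz obpo qwj rhjp rpe yjd qzxux eauuo oipiy qit
Hunk 2: at line 3 remove [rpe,yjd] add [nwcg] -> 9 lines: xherz obpo qwj rhjp nwcg qzxux eauuo oipiy qit
Hunk 3: at line 1 remove [obpo,qwj] add [aqum] -> 8 lines: xherz aqum rhjp nwcg qzxux eauuo oipiy qit
Hunk 4: at line 6 remove [oipiy] add [wwifv,wqlro,wpbz] -> 10 lines: xherz aqum rhjp nwcg qzxux eauuo wwifv wqlro wpbz qit
Hunk 5: at line 6 remove [wqlro] add [ddy] -> 10 lines: xherz aqum rhjp nwcg qzxux eauuo wwifv ddy wpbz qit
Hunk 6: at line 1 remove [aqum] add [nahc,ayqz,tavh] -> 12 lines: xherz nahc ayqz tavh rhjp nwcg qzxux eauuo wwifv ddy wpbz qit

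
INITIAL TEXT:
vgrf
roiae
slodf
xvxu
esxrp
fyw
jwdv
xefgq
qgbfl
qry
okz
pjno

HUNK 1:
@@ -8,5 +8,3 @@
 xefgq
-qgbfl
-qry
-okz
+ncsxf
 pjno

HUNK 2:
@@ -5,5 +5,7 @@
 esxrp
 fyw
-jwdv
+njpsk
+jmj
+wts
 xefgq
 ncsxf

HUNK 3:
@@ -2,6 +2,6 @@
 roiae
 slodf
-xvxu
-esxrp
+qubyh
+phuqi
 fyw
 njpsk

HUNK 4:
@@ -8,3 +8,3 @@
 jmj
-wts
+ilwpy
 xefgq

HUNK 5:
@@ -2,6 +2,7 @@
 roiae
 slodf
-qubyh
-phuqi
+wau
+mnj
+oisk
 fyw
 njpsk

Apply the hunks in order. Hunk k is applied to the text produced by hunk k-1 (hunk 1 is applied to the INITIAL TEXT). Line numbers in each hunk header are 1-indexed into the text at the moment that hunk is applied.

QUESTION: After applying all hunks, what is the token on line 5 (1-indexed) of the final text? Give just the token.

Answer: mnj

Derivation:
Hunk 1: at line 8 remove [qgbfl,qry,okz] add [ncsxf] -> 10 lines: vgrf roiae slodf xvxu esxrp fyw jwdv xefgq ncsxf pjno
Hunk 2: at line 5 remove [jwdv] add [njpsk,jmj,wts] -> 12 lines: vgrf roiae slodf xvxu esxrp fyw njpsk jmj wts xefgq ncsxf pjno
Hunk 3: at line 2 remove [xvxu,esxrp] add [qubyh,phuqi] -> 12 lines: vgrf roiae slodf qubyh phuqi fyw njpsk jmj wts xefgq ncsxf pjno
Hunk 4: at line 8 remove [wts] add [ilwpy] -> 12 lines: vgrf roiae slodf qubyh phuqi fyw njpsk jmj ilwpy xefgq ncsxf pjno
Hunk 5: at line 2 remove [qubyh,phuqi] add [wau,mnj,oisk] -> 13 lines: vgrf roiae slodf wau mnj oisk fyw njpsk jmj ilwpy xefgq ncsxf pjno
Final line 5: mnj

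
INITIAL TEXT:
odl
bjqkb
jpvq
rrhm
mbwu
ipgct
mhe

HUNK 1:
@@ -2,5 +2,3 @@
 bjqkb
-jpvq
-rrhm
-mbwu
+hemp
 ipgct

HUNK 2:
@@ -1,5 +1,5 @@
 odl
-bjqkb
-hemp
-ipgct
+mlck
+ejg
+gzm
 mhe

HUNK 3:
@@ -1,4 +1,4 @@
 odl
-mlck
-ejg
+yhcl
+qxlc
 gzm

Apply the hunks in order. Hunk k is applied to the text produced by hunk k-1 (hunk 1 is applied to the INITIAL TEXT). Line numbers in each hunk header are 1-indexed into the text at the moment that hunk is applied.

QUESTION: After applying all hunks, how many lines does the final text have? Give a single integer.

Answer: 5

Derivation:
Hunk 1: at line 2 remove [jpvq,rrhm,mbwu] add [hemp] -> 5 lines: odl bjqkb hemp ipgct mhe
Hunk 2: at line 1 remove [bjqkb,hemp,ipgct] add [mlck,ejg,gzm] -> 5 lines: odl mlck ejg gzm mhe
Hunk 3: at line 1 remove [mlck,ejg] add [yhcl,qxlc] -> 5 lines: odl yhcl qxlc gzm mhe
Final line count: 5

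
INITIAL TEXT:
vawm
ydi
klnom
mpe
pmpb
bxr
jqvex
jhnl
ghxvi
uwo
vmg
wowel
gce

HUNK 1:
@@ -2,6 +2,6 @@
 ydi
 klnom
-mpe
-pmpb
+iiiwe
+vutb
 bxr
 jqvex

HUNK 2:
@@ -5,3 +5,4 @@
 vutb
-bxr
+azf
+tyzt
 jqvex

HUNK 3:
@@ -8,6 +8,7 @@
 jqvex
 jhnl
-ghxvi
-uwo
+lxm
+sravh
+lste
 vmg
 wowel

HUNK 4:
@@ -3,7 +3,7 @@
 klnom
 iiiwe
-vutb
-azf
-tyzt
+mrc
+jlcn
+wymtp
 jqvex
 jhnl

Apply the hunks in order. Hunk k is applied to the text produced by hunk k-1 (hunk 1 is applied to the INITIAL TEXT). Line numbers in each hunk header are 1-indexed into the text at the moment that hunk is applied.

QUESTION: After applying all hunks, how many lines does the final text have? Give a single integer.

Answer: 15

Derivation:
Hunk 1: at line 2 remove [mpe,pmpb] add [iiiwe,vutb] -> 13 lines: vawm ydi klnom iiiwe vutb bxr jqvex jhnl ghxvi uwo vmg wowel gce
Hunk 2: at line 5 remove [bxr] add [azf,tyzt] -> 14 lines: vawm ydi klnom iiiwe vutb azf tyzt jqvex jhnl ghxvi uwo vmg wowel gce
Hunk 3: at line 8 remove [ghxvi,uwo] add [lxm,sravh,lste] -> 15 lines: vawm ydi klnom iiiwe vutb azf tyzt jqvex jhnl lxm sravh lste vmg wowel gce
Hunk 4: at line 3 remove [vutb,azf,tyzt] add [mrc,jlcn,wymtp] -> 15 lines: vawm ydi klnom iiiwe mrc jlcn wymtp jqvex jhnl lxm sravh lste vmg wowel gce
Final line count: 15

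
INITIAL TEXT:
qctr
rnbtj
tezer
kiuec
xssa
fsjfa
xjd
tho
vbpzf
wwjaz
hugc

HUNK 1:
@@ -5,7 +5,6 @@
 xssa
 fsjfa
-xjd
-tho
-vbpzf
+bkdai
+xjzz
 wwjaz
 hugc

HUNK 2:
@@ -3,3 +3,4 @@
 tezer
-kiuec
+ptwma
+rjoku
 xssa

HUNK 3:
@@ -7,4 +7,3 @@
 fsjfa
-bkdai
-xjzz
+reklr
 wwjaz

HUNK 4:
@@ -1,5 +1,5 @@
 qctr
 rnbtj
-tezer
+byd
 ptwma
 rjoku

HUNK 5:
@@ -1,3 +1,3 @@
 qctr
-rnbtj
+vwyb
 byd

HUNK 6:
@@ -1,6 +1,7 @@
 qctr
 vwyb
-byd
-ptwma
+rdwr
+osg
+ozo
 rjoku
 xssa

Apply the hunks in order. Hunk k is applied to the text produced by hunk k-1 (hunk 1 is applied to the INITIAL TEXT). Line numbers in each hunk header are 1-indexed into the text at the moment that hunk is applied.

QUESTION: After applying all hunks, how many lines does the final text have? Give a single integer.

Hunk 1: at line 5 remove [xjd,tho,vbpzf] add [bkdai,xjzz] -> 10 lines: qctr rnbtj tezer kiuec xssa fsjfa bkdai xjzz wwjaz hugc
Hunk 2: at line 3 remove [kiuec] add [ptwma,rjoku] -> 11 lines: qctr rnbtj tezer ptwma rjoku xssa fsjfa bkdai xjzz wwjaz hugc
Hunk 3: at line 7 remove [bkdai,xjzz] add [reklr] -> 10 lines: qctr rnbtj tezer ptwma rjoku xssa fsjfa reklr wwjaz hugc
Hunk 4: at line 1 remove [tezer] add [byd] -> 10 lines: qctr rnbtj byd ptwma rjoku xssa fsjfa reklr wwjaz hugc
Hunk 5: at line 1 remove [rnbtj] add [vwyb] -> 10 lines: qctr vwyb byd ptwma rjoku xssa fsjfa reklr wwjaz hugc
Hunk 6: at line 1 remove [byd,ptwma] add [rdwr,osg,ozo] -> 11 lines: qctr vwyb rdwr osg ozo rjoku xssa fsjfa reklr wwjaz hugc
Final line count: 11

Answer: 11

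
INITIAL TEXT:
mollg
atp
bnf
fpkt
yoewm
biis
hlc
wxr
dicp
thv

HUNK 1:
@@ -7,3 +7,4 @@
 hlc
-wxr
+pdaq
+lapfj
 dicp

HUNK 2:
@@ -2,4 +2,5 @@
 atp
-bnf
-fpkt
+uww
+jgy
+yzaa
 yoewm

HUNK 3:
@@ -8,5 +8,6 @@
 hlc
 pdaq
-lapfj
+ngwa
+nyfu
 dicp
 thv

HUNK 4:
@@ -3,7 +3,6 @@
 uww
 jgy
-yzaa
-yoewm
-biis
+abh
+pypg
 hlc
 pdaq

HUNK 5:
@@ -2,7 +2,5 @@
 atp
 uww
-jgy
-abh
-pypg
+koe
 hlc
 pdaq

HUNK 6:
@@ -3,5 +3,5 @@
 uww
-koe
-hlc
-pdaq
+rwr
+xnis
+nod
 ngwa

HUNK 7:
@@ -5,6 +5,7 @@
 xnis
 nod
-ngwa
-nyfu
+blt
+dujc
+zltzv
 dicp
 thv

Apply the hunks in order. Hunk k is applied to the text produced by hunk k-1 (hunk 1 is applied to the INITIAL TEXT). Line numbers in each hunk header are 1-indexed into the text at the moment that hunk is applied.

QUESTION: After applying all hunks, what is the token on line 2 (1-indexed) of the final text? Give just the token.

Hunk 1: at line 7 remove [wxr] add [pdaq,lapfj] -> 11 lines: mollg atp bnf fpkt yoewm biis hlc pdaq lapfj dicp thv
Hunk 2: at line 2 remove [bnf,fpkt] add [uww,jgy,yzaa] -> 12 lines: mollg atp uww jgy yzaa yoewm biis hlc pdaq lapfj dicp thv
Hunk 3: at line 8 remove [lapfj] add [ngwa,nyfu] -> 13 lines: mollg atp uww jgy yzaa yoewm biis hlc pdaq ngwa nyfu dicp thv
Hunk 4: at line 3 remove [yzaa,yoewm,biis] add [abh,pypg] -> 12 lines: mollg atp uww jgy abh pypg hlc pdaq ngwa nyfu dicp thv
Hunk 5: at line 2 remove [jgy,abh,pypg] add [koe] -> 10 lines: mollg atp uww koe hlc pdaq ngwa nyfu dicp thv
Hunk 6: at line 3 remove [koe,hlc,pdaq] add [rwr,xnis,nod] -> 10 lines: mollg atp uww rwr xnis nod ngwa nyfu dicp thv
Hunk 7: at line 5 remove [ngwa,nyfu] add [blt,dujc,zltzv] -> 11 lines: mollg atp uww rwr xnis nod blt dujc zltzv dicp thv
Final line 2: atp

Answer: atp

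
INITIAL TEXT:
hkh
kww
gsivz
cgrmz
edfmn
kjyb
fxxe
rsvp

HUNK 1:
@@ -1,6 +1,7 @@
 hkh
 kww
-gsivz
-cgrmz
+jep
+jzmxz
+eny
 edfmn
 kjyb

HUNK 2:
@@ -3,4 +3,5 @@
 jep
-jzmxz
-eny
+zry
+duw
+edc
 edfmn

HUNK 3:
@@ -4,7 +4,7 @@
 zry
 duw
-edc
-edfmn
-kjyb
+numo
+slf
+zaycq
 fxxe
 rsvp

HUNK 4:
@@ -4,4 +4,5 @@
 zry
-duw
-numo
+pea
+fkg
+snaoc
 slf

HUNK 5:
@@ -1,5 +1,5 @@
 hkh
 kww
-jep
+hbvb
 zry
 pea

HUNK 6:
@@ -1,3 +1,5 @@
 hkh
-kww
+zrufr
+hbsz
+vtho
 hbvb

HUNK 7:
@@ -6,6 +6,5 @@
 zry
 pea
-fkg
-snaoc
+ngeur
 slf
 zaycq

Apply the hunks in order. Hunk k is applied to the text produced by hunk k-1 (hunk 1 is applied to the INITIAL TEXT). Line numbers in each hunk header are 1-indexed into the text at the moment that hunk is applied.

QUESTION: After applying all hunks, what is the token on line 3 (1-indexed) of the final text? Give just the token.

Hunk 1: at line 1 remove [gsivz,cgrmz] add [jep,jzmxz,eny] -> 9 lines: hkh kww jep jzmxz eny edfmn kjyb fxxe rsvp
Hunk 2: at line 3 remove [jzmxz,eny] add [zry,duw,edc] -> 10 lines: hkh kww jep zry duw edc edfmn kjyb fxxe rsvp
Hunk 3: at line 4 remove [edc,edfmn,kjyb] add [numo,slf,zaycq] -> 10 lines: hkh kww jep zry duw numo slf zaycq fxxe rsvp
Hunk 4: at line 4 remove [duw,numo] add [pea,fkg,snaoc] -> 11 lines: hkh kww jep zry pea fkg snaoc slf zaycq fxxe rsvp
Hunk 5: at line 1 remove [jep] add [hbvb] -> 11 lines: hkh kww hbvb zry pea fkg snaoc slf zaycq fxxe rsvp
Hunk 6: at line 1 remove [kww] add [zrufr,hbsz,vtho] -> 13 lines: hkh zrufr hbsz vtho hbvb zry pea fkg snaoc slf zaycq fxxe rsvp
Hunk 7: at line 6 remove [fkg,snaoc] add [ngeur] -> 12 lines: hkh zrufr hbsz vtho hbvb zry pea ngeur slf zaycq fxxe rsvp
Final line 3: hbsz

Answer: hbsz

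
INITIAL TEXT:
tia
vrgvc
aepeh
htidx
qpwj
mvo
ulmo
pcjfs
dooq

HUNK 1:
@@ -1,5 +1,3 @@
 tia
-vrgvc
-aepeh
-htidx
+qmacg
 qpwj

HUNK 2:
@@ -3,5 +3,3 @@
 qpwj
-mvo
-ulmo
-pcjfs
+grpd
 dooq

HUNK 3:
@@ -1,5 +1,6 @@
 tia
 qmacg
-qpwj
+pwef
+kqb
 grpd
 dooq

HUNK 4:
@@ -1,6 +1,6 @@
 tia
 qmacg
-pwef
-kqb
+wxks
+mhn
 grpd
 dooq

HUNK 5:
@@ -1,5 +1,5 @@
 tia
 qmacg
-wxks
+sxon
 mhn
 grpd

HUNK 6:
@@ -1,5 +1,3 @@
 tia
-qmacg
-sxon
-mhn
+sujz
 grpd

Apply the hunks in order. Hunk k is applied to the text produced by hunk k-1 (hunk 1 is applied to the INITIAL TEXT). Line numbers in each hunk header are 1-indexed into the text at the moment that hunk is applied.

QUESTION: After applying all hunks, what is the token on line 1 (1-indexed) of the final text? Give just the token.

Answer: tia

Derivation:
Hunk 1: at line 1 remove [vrgvc,aepeh,htidx] add [qmacg] -> 7 lines: tia qmacg qpwj mvo ulmo pcjfs dooq
Hunk 2: at line 3 remove [mvo,ulmo,pcjfs] add [grpd] -> 5 lines: tia qmacg qpwj grpd dooq
Hunk 3: at line 1 remove [qpwj] add [pwef,kqb] -> 6 lines: tia qmacg pwef kqb grpd dooq
Hunk 4: at line 1 remove [pwef,kqb] add [wxks,mhn] -> 6 lines: tia qmacg wxks mhn grpd dooq
Hunk 5: at line 1 remove [wxks] add [sxon] -> 6 lines: tia qmacg sxon mhn grpd dooq
Hunk 6: at line 1 remove [qmacg,sxon,mhn] add [sujz] -> 4 lines: tia sujz grpd dooq
Final line 1: tia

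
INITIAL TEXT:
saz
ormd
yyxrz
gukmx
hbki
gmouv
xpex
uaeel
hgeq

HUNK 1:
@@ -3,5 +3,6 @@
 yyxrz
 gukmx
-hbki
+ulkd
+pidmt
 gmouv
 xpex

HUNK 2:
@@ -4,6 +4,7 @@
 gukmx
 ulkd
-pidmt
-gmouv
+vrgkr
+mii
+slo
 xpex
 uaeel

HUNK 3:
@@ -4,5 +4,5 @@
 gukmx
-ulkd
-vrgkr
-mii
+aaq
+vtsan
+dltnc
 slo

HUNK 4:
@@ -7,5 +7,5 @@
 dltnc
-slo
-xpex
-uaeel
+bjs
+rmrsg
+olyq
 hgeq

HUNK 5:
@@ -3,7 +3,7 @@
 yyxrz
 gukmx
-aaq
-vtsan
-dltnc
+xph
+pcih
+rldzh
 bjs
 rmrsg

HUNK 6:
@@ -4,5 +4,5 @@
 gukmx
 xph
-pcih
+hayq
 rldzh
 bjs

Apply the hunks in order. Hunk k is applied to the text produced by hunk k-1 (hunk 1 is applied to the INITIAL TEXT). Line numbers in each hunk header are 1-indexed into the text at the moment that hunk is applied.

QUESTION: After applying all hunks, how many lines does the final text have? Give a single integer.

Answer: 11

Derivation:
Hunk 1: at line 3 remove [hbki] add [ulkd,pidmt] -> 10 lines: saz ormd yyxrz gukmx ulkd pidmt gmouv xpex uaeel hgeq
Hunk 2: at line 4 remove [pidmt,gmouv] add [vrgkr,mii,slo] -> 11 lines: saz ormd yyxrz gukmx ulkd vrgkr mii slo xpex uaeel hgeq
Hunk 3: at line 4 remove [ulkd,vrgkr,mii] add [aaq,vtsan,dltnc] -> 11 lines: saz ormd yyxrz gukmx aaq vtsan dltnc slo xpex uaeel hgeq
Hunk 4: at line 7 remove [slo,xpex,uaeel] add [bjs,rmrsg,olyq] -> 11 lines: saz ormd yyxrz gukmx aaq vtsan dltnc bjs rmrsg olyq hgeq
Hunk 5: at line 3 remove [aaq,vtsan,dltnc] add [xph,pcih,rldzh] -> 11 lines: saz ormd yyxrz gukmx xph pcih rldzh bjs rmrsg olyq hgeq
Hunk 6: at line 4 remove [pcih] add [hayq] -> 11 lines: saz ormd yyxrz gukmx xph hayq rldzh bjs rmrsg olyq hgeq
Final line count: 11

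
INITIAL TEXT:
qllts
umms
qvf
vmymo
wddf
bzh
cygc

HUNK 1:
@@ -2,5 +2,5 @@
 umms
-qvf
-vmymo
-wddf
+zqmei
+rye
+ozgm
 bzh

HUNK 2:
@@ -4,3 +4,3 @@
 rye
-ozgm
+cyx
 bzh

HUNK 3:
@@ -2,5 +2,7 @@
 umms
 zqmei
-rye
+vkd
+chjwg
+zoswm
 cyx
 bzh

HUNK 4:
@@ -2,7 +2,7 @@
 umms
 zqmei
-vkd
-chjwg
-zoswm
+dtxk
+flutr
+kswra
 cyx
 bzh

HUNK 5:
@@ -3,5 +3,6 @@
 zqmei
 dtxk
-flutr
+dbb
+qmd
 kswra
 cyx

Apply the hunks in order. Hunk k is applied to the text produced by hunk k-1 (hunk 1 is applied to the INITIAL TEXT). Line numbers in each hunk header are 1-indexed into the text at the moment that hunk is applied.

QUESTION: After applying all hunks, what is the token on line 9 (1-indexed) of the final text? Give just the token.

Answer: bzh

Derivation:
Hunk 1: at line 2 remove [qvf,vmymo,wddf] add [zqmei,rye,ozgm] -> 7 lines: qllts umms zqmei rye ozgm bzh cygc
Hunk 2: at line 4 remove [ozgm] add [cyx] -> 7 lines: qllts umms zqmei rye cyx bzh cygc
Hunk 3: at line 2 remove [rye] add [vkd,chjwg,zoswm] -> 9 lines: qllts umms zqmei vkd chjwg zoswm cyx bzh cygc
Hunk 4: at line 2 remove [vkd,chjwg,zoswm] add [dtxk,flutr,kswra] -> 9 lines: qllts umms zqmei dtxk flutr kswra cyx bzh cygc
Hunk 5: at line 3 remove [flutr] add [dbb,qmd] -> 10 lines: qllts umms zqmei dtxk dbb qmd kswra cyx bzh cygc
Final line 9: bzh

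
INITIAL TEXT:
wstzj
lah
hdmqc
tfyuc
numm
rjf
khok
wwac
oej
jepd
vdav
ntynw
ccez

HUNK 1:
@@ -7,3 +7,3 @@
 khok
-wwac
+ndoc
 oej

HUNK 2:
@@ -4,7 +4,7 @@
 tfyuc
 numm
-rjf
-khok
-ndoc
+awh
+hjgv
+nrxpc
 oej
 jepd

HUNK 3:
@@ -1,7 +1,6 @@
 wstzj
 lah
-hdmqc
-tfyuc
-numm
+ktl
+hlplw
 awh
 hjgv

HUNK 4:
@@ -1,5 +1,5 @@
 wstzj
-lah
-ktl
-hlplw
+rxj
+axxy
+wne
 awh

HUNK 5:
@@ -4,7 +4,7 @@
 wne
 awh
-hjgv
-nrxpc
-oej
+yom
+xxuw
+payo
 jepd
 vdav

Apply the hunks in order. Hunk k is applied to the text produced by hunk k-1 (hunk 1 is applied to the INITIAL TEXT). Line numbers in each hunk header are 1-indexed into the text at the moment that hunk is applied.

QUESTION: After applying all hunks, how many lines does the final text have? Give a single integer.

Answer: 12

Derivation:
Hunk 1: at line 7 remove [wwac] add [ndoc] -> 13 lines: wstzj lah hdmqc tfyuc numm rjf khok ndoc oej jepd vdav ntynw ccez
Hunk 2: at line 4 remove [rjf,khok,ndoc] add [awh,hjgv,nrxpc] -> 13 lines: wstzj lah hdmqc tfyuc numm awh hjgv nrxpc oej jepd vdav ntynw ccez
Hunk 3: at line 1 remove [hdmqc,tfyuc,numm] add [ktl,hlplw] -> 12 lines: wstzj lah ktl hlplw awh hjgv nrxpc oej jepd vdav ntynw ccez
Hunk 4: at line 1 remove [lah,ktl,hlplw] add [rxj,axxy,wne] -> 12 lines: wstzj rxj axxy wne awh hjgv nrxpc oej jepd vdav ntynw ccez
Hunk 5: at line 4 remove [hjgv,nrxpc,oej] add [yom,xxuw,payo] -> 12 lines: wstzj rxj axxy wne awh yom xxuw payo jepd vdav ntynw ccez
Final line count: 12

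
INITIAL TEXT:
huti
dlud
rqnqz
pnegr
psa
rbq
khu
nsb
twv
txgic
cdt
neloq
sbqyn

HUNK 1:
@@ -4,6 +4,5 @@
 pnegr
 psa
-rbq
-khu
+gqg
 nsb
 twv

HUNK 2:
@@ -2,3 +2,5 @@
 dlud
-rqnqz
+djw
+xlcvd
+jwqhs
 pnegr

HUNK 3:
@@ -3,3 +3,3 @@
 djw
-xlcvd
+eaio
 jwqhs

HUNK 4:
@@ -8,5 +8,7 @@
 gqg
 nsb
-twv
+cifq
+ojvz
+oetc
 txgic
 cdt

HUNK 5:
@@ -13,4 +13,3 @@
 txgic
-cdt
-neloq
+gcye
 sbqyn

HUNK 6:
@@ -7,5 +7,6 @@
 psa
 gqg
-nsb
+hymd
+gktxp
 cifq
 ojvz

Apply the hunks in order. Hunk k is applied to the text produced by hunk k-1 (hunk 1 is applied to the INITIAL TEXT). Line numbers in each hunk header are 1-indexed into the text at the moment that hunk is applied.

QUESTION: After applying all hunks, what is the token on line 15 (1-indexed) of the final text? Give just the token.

Answer: gcye

Derivation:
Hunk 1: at line 4 remove [rbq,khu] add [gqg] -> 12 lines: huti dlud rqnqz pnegr psa gqg nsb twv txgic cdt neloq sbqyn
Hunk 2: at line 2 remove [rqnqz] add [djw,xlcvd,jwqhs] -> 14 lines: huti dlud djw xlcvd jwqhs pnegr psa gqg nsb twv txgic cdt neloq sbqyn
Hunk 3: at line 3 remove [xlcvd] add [eaio] -> 14 lines: huti dlud djw eaio jwqhs pnegr psa gqg nsb twv txgic cdt neloq sbqyn
Hunk 4: at line 8 remove [twv] add [cifq,ojvz,oetc] -> 16 lines: huti dlud djw eaio jwqhs pnegr psa gqg nsb cifq ojvz oetc txgic cdt neloq sbqyn
Hunk 5: at line 13 remove [cdt,neloq] add [gcye] -> 15 lines: huti dlud djw eaio jwqhs pnegr psa gqg nsb cifq ojvz oetc txgic gcye sbqyn
Hunk 6: at line 7 remove [nsb] add [hymd,gktxp] -> 16 lines: huti dlud djw eaio jwqhs pnegr psa gqg hymd gktxp cifq ojvz oetc txgic gcye sbqyn
Final line 15: gcye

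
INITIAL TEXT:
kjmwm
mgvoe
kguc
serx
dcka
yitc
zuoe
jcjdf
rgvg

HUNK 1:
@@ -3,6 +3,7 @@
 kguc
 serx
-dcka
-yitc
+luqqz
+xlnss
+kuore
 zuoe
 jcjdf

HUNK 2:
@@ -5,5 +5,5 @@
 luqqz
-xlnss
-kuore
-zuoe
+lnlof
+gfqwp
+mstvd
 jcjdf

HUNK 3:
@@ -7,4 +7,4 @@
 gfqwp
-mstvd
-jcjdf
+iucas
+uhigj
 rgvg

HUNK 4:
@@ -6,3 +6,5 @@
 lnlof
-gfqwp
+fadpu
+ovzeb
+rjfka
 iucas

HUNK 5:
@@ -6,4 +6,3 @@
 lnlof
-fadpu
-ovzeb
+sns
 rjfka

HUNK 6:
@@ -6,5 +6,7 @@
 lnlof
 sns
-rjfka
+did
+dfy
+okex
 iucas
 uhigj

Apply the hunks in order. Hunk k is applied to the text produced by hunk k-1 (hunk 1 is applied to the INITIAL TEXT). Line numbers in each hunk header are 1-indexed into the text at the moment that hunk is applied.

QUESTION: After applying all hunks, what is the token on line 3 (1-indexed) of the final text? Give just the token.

Answer: kguc

Derivation:
Hunk 1: at line 3 remove [dcka,yitc] add [luqqz,xlnss,kuore] -> 10 lines: kjmwm mgvoe kguc serx luqqz xlnss kuore zuoe jcjdf rgvg
Hunk 2: at line 5 remove [xlnss,kuore,zuoe] add [lnlof,gfqwp,mstvd] -> 10 lines: kjmwm mgvoe kguc serx luqqz lnlof gfqwp mstvd jcjdf rgvg
Hunk 3: at line 7 remove [mstvd,jcjdf] add [iucas,uhigj] -> 10 lines: kjmwm mgvoe kguc serx luqqz lnlof gfqwp iucas uhigj rgvg
Hunk 4: at line 6 remove [gfqwp] add [fadpu,ovzeb,rjfka] -> 12 lines: kjmwm mgvoe kguc serx luqqz lnlof fadpu ovzeb rjfka iucas uhigj rgvg
Hunk 5: at line 6 remove [fadpu,ovzeb] add [sns] -> 11 lines: kjmwm mgvoe kguc serx luqqz lnlof sns rjfka iucas uhigj rgvg
Hunk 6: at line 6 remove [rjfka] add [did,dfy,okex] -> 13 lines: kjmwm mgvoe kguc serx luqqz lnlof sns did dfy okex iucas uhigj rgvg
Final line 3: kguc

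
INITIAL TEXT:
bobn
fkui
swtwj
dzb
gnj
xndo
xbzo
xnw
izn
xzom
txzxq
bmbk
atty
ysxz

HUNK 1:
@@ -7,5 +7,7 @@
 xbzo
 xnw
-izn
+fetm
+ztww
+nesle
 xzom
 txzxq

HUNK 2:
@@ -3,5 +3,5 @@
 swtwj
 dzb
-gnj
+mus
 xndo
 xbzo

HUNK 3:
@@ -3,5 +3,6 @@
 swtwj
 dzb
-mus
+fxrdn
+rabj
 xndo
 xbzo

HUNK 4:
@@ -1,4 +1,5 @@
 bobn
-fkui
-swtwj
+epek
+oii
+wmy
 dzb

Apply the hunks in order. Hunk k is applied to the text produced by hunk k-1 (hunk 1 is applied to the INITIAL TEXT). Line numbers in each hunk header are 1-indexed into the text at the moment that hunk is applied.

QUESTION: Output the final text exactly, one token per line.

Hunk 1: at line 7 remove [izn] add [fetm,ztww,nesle] -> 16 lines: bobn fkui swtwj dzb gnj xndo xbzo xnw fetm ztww nesle xzom txzxq bmbk atty ysxz
Hunk 2: at line 3 remove [gnj] add [mus] -> 16 lines: bobn fkui swtwj dzb mus xndo xbzo xnw fetm ztww nesle xzom txzxq bmbk atty ysxz
Hunk 3: at line 3 remove [mus] add [fxrdn,rabj] -> 17 lines: bobn fkui swtwj dzb fxrdn rabj xndo xbzo xnw fetm ztww nesle xzom txzxq bmbk atty ysxz
Hunk 4: at line 1 remove [fkui,swtwj] add [epek,oii,wmy] -> 18 lines: bobn epek oii wmy dzb fxrdn rabj xndo xbzo xnw fetm ztww nesle xzom txzxq bmbk atty ysxz

Answer: bobn
epek
oii
wmy
dzb
fxrdn
rabj
xndo
xbzo
xnw
fetm
ztww
nesle
xzom
txzxq
bmbk
atty
ysxz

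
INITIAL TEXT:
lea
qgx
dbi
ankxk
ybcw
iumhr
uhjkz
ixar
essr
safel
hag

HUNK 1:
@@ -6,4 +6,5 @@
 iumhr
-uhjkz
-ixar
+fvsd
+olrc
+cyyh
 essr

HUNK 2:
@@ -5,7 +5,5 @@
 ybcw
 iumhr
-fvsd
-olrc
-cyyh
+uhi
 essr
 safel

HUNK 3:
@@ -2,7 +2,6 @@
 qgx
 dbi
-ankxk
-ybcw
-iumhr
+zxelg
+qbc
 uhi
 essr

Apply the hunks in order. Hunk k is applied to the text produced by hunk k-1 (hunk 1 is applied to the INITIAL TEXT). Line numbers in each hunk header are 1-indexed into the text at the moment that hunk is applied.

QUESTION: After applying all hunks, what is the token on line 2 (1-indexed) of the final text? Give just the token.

Answer: qgx

Derivation:
Hunk 1: at line 6 remove [uhjkz,ixar] add [fvsd,olrc,cyyh] -> 12 lines: lea qgx dbi ankxk ybcw iumhr fvsd olrc cyyh essr safel hag
Hunk 2: at line 5 remove [fvsd,olrc,cyyh] add [uhi] -> 10 lines: lea qgx dbi ankxk ybcw iumhr uhi essr safel hag
Hunk 3: at line 2 remove [ankxk,ybcw,iumhr] add [zxelg,qbc] -> 9 lines: lea qgx dbi zxelg qbc uhi essr safel hag
Final line 2: qgx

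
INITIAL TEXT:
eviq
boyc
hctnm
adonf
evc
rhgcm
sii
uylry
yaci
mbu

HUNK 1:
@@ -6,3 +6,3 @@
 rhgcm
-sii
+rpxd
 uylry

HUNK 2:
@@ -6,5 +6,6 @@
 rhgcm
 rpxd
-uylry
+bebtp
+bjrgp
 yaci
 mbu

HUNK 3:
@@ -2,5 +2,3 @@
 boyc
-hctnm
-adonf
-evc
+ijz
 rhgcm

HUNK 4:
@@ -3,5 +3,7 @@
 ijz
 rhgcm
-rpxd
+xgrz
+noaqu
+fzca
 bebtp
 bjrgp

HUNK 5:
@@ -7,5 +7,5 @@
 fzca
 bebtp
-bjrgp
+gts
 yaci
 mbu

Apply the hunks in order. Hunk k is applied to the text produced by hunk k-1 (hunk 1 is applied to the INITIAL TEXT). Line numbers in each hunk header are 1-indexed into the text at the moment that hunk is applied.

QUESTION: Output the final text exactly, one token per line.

Hunk 1: at line 6 remove [sii] add [rpxd] -> 10 lines: eviq boyc hctnm adonf evc rhgcm rpxd uylry yaci mbu
Hunk 2: at line 6 remove [uylry] add [bebtp,bjrgp] -> 11 lines: eviq boyc hctnm adonf evc rhgcm rpxd bebtp bjrgp yaci mbu
Hunk 3: at line 2 remove [hctnm,adonf,evc] add [ijz] -> 9 lines: eviq boyc ijz rhgcm rpxd bebtp bjrgp yaci mbu
Hunk 4: at line 3 remove [rpxd] add [xgrz,noaqu,fzca] -> 11 lines: eviq boyc ijz rhgcm xgrz noaqu fzca bebtp bjrgp yaci mbu
Hunk 5: at line 7 remove [bjrgp] add [gts] -> 11 lines: eviq boyc ijz rhgcm xgrz noaqu fzca bebtp gts yaci mbu

Answer: eviq
boyc
ijz
rhgcm
xgrz
noaqu
fzca
bebtp
gts
yaci
mbu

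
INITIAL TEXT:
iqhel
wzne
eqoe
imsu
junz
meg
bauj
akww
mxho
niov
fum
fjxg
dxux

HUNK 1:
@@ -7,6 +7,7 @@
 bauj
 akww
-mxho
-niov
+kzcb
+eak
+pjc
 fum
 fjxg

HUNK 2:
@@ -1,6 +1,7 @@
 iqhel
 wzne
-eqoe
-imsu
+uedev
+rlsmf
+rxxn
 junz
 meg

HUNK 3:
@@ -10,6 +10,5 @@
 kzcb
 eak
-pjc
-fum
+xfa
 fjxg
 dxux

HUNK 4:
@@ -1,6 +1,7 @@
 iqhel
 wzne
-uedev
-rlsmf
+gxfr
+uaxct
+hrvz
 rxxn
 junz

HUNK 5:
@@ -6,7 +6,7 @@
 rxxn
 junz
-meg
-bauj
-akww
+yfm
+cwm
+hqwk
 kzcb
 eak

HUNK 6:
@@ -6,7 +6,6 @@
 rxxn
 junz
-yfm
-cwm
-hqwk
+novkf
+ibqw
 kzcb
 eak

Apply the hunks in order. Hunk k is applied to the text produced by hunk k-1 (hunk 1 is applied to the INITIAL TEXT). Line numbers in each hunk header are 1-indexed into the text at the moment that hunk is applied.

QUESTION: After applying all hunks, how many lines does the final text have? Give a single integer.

Answer: 14

Derivation:
Hunk 1: at line 7 remove [mxho,niov] add [kzcb,eak,pjc] -> 14 lines: iqhel wzne eqoe imsu junz meg bauj akww kzcb eak pjc fum fjxg dxux
Hunk 2: at line 1 remove [eqoe,imsu] add [uedev,rlsmf,rxxn] -> 15 lines: iqhel wzne uedev rlsmf rxxn junz meg bauj akww kzcb eak pjc fum fjxg dxux
Hunk 3: at line 10 remove [pjc,fum] add [xfa] -> 14 lines: iqhel wzne uedev rlsmf rxxn junz meg bauj akww kzcb eak xfa fjxg dxux
Hunk 4: at line 1 remove [uedev,rlsmf] add [gxfr,uaxct,hrvz] -> 15 lines: iqhel wzne gxfr uaxct hrvz rxxn junz meg bauj akww kzcb eak xfa fjxg dxux
Hunk 5: at line 6 remove [meg,bauj,akww] add [yfm,cwm,hqwk] -> 15 lines: iqhel wzne gxfr uaxct hrvz rxxn junz yfm cwm hqwk kzcb eak xfa fjxg dxux
Hunk 6: at line 6 remove [yfm,cwm,hqwk] add [novkf,ibqw] -> 14 lines: iqhel wzne gxfr uaxct hrvz rxxn junz novkf ibqw kzcb eak xfa fjxg dxux
Final line count: 14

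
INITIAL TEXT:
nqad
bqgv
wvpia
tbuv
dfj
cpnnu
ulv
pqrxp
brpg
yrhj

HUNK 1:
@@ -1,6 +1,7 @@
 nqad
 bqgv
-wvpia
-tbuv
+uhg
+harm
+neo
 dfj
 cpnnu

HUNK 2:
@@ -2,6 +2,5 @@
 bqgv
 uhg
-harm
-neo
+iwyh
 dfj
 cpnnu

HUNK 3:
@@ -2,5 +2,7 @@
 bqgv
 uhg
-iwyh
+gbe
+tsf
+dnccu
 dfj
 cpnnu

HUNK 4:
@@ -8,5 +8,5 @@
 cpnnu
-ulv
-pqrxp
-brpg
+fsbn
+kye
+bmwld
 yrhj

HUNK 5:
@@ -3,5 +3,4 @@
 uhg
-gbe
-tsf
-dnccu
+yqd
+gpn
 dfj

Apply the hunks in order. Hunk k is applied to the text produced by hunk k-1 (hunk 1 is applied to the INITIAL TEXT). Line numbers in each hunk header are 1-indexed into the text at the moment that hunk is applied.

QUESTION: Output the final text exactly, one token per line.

Answer: nqad
bqgv
uhg
yqd
gpn
dfj
cpnnu
fsbn
kye
bmwld
yrhj

Derivation:
Hunk 1: at line 1 remove [wvpia,tbuv] add [uhg,harm,neo] -> 11 lines: nqad bqgv uhg harm neo dfj cpnnu ulv pqrxp brpg yrhj
Hunk 2: at line 2 remove [harm,neo] add [iwyh] -> 10 lines: nqad bqgv uhg iwyh dfj cpnnu ulv pqrxp brpg yrhj
Hunk 3: at line 2 remove [iwyh] add [gbe,tsf,dnccu] -> 12 lines: nqad bqgv uhg gbe tsf dnccu dfj cpnnu ulv pqrxp brpg yrhj
Hunk 4: at line 8 remove [ulv,pqrxp,brpg] add [fsbn,kye,bmwld] -> 12 lines: nqad bqgv uhg gbe tsf dnccu dfj cpnnu fsbn kye bmwld yrhj
Hunk 5: at line 3 remove [gbe,tsf,dnccu] add [yqd,gpn] -> 11 lines: nqad bqgv uhg yqd gpn dfj cpnnu fsbn kye bmwld yrhj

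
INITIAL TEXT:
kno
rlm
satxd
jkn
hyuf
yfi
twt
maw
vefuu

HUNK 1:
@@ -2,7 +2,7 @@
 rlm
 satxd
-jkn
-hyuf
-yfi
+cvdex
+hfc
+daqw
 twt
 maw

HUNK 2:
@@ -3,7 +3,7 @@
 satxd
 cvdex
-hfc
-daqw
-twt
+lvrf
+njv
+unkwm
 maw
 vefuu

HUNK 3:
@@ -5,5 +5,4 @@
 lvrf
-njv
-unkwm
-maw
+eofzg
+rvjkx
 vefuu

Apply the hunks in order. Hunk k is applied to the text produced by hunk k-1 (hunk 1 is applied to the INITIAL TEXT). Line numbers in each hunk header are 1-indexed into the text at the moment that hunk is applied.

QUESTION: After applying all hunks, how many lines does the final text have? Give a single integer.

Hunk 1: at line 2 remove [jkn,hyuf,yfi] add [cvdex,hfc,daqw] -> 9 lines: kno rlm satxd cvdex hfc daqw twt maw vefuu
Hunk 2: at line 3 remove [hfc,daqw,twt] add [lvrf,njv,unkwm] -> 9 lines: kno rlm satxd cvdex lvrf njv unkwm maw vefuu
Hunk 3: at line 5 remove [njv,unkwm,maw] add [eofzg,rvjkx] -> 8 lines: kno rlm satxd cvdex lvrf eofzg rvjkx vefuu
Final line count: 8

Answer: 8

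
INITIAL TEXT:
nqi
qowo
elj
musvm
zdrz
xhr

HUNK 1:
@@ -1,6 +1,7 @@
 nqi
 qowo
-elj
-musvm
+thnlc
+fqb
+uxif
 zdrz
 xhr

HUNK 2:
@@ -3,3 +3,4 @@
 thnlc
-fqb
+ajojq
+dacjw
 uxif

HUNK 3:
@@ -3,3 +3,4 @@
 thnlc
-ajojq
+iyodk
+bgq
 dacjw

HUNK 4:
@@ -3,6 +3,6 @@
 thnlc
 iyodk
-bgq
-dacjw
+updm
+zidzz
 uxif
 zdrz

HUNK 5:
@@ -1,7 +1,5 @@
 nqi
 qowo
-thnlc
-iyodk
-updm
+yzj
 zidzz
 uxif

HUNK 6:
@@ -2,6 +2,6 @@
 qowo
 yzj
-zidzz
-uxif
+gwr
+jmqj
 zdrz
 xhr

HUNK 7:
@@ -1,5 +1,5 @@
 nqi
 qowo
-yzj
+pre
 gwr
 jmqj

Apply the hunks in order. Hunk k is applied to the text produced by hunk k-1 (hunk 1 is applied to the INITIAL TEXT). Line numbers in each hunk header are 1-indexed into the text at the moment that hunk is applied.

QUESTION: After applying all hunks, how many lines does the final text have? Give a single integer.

Answer: 7

Derivation:
Hunk 1: at line 1 remove [elj,musvm] add [thnlc,fqb,uxif] -> 7 lines: nqi qowo thnlc fqb uxif zdrz xhr
Hunk 2: at line 3 remove [fqb] add [ajojq,dacjw] -> 8 lines: nqi qowo thnlc ajojq dacjw uxif zdrz xhr
Hunk 3: at line 3 remove [ajojq] add [iyodk,bgq] -> 9 lines: nqi qowo thnlc iyodk bgq dacjw uxif zdrz xhr
Hunk 4: at line 3 remove [bgq,dacjw] add [updm,zidzz] -> 9 lines: nqi qowo thnlc iyodk updm zidzz uxif zdrz xhr
Hunk 5: at line 1 remove [thnlc,iyodk,updm] add [yzj] -> 7 lines: nqi qowo yzj zidzz uxif zdrz xhr
Hunk 6: at line 2 remove [zidzz,uxif] add [gwr,jmqj] -> 7 lines: nqi qowo yzj gwr jmqj zdrz xhr
Hunk 7: at line 1 remove [yzj] add [pre] -> 7 lines: nqi qowo pre gwr jmqj zdrz xhr
Final line count: 7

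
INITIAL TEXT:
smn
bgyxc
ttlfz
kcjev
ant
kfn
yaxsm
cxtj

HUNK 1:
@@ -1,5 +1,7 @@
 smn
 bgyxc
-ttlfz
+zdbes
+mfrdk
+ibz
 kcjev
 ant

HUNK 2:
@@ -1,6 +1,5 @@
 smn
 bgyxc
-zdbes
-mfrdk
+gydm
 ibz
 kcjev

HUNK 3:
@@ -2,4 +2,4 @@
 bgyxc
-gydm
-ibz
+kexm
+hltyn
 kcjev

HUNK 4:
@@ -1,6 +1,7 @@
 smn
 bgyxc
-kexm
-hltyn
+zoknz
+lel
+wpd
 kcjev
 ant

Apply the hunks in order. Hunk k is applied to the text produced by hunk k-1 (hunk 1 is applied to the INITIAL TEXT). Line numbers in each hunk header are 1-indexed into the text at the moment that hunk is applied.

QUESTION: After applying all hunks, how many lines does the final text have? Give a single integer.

Answer: 10

Derivation:
Hunk 1: at line 1 remove [ttlfz] add [zdbes,mfrdk,ibz] -> 10 lines: smn bgyxc zdbes mfrdk ibz kcjev ant kfn yaxsm cxtj
Hunk 2: at line 1 remove [zdbes,mfrdk] add [gydm] -> 9 lines: smn bgyxc gydm ibz kcjev ant kfn yaxsm cxtj
Hunk 3: at line 2 remove [gydm,ibz] add [kexm,hltyn] -> 9 lines: smn bgyxc kexm hltyn kcjev ant kfn yaxsm cxtj
Hunk 4: at line 1 remove [kexm,hltyn] add [zoknz,lel,wpd] -> 10 lines: smn bgyxc zoknz lel wpd kcjev ant kfn yaxsm cxtj
Final line count: 10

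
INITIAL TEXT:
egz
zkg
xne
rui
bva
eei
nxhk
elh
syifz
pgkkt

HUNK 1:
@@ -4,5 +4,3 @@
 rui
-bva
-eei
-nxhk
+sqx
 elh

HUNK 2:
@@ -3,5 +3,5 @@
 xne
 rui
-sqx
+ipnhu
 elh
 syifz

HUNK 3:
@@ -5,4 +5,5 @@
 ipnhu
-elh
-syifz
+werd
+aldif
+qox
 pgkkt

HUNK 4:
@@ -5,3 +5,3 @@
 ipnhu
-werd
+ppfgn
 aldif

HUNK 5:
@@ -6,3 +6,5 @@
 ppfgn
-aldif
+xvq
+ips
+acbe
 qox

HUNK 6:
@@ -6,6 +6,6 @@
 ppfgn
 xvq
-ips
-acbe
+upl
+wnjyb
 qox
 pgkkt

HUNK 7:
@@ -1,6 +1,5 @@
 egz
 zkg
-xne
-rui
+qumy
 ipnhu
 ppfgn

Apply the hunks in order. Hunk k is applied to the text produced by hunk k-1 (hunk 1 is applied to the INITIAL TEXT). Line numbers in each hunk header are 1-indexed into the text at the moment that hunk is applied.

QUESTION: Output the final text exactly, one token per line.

Hunk 1: at line 4 remove [bva,eei,nxhk] add [sqx] -> 8 lines: egz zkg xne rui sqx elh syifz pgkkt
Hunk 2: at line 3 remove [sqx] add [ipnhu] -> 8 lines: egz zkg xne rui ipnhu elh syifz pgkkt
Hunk 3: at line 5 remove [elh,syifz] add [werd,aldif,qox] -> 9 lines: egz zkg xne rui ipnhu werd aldif qox pgkkt
Hunk 4: at line 5 remove [werd] add [ppfgn] -> 9 lines: egz zkg xne rui ipnhu ppfgn aldif qox pgkkt
Hunk 5: at line 6 remove [aldif] add [xvq,ips,acbe] -> 11 lines: egz zkg xne rui ipnhu ppfgn xvq ips acbe qox pgkkt
Hunk 6: at line 6 remove [ips,acbe] add [upl,wnjyb] -> 11 lines: egz zkg xne rui ipnhu ppfgn xvq upl wnjyb qox pgkkt
Hunk 7: at line 1 remove [xne,rui] add [qumy] -> 10 lines: egz zkg qumy ipnhu ppfgn xvq upl wnjyb qox pgkkt

Answer: egz
zkg
qumy
ipnhu
ppfgn
xvq
upl
wnjyb
qox
pgkkt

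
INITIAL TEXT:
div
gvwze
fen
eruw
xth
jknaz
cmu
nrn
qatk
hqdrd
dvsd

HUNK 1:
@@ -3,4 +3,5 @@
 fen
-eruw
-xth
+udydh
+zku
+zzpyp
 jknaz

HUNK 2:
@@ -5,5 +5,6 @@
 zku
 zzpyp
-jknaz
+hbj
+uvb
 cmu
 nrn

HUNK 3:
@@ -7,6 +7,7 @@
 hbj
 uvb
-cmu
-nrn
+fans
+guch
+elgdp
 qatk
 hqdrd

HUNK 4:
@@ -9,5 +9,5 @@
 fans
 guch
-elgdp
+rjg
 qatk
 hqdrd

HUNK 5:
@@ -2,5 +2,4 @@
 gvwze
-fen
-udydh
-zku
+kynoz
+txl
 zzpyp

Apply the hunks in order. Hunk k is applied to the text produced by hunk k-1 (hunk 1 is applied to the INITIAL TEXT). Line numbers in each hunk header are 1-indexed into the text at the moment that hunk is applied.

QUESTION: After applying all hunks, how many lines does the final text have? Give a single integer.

Hunk 1: at line 3 remove [eruw,xth] add [udydh,zku,zzpyp] -> 12 lines: div gvwze fen udydh zku zzpyp jknaz cmu nrn qatk hqdrd dvsd
Hunk 2: at line 5 remove [jknaz] add [hbj,uvb] -> 13 lines: div gvwze fen udydh zku zzpyp hbj uvb cmu nrn qatk hqdrd dvsd
Hunk 3: at line 7 remove [cmu,nrn] add [fans,guch,elgdp] -> 14 lines: div gvwze fen udydh zku zzpyp hbj uvb fans guch elgdp qatk hqdrd dvsd
Hunk 4: at line 9 remove [elgdp] add [rjg] -> 14 lines: div gvwze fen udydh zku zzpyp hbj uvb fans guch rjg qatk hqdrd dvsd
Hunk 5: at line 2 remove [fen,udydh,zku] add [kynoz,txl] -> 13 lines: div gvwze kynoz txl zzpyp hbj uvb fans guch rjg qatk hqdrd dvsd
Final line count: 13

Answer: 13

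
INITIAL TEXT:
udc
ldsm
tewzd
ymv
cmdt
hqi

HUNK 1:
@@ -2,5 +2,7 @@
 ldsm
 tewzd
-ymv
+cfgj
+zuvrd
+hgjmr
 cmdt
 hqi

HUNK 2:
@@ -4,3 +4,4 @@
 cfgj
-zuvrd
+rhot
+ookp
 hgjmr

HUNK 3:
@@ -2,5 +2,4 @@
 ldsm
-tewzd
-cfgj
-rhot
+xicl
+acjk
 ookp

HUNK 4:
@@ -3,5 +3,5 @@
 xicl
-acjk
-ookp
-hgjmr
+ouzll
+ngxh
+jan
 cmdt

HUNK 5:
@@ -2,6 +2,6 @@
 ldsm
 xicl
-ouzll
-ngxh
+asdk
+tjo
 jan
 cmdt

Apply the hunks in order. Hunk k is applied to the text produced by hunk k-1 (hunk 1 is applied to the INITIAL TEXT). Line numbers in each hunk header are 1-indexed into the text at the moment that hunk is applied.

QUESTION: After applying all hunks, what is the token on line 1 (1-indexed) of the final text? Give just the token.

Hunk 1: at line 2 remove [ymv] add [cfgj,zuvrd,hgjmr] -> 8 lines: udc ldsm tewzd cfgj zuvrd hgjmr cmdt hqi
Hunk 2: at line 4 remove [zuvrd] add [rhot,ookp] -> 9 lines: udc ldsm tewzd cfgj rhot ookp hgjmr cmdt hqi
Hunk 3: at line 2 remove [tewzd,cfgj,rhot] add [xicl,acjk] -> 8 lines: udc ldsm xicl acjk ookp hgjmr cmdt hqi
Hunk 4: at line 3 remove [acjk,ookp,hgjmr] add [ouzll,ngxh,jan] -> 8 lines: udc ldsm xicl ouzll ngxh jan cmdt hqi
Hunk 5: at line 2 remove [ouzll,ngxh] add [asdk,tjo] -> 8 lines: udc ldsm xicl asdk tjo jan cmdt hqi
Final line 1: udc

Answer: udc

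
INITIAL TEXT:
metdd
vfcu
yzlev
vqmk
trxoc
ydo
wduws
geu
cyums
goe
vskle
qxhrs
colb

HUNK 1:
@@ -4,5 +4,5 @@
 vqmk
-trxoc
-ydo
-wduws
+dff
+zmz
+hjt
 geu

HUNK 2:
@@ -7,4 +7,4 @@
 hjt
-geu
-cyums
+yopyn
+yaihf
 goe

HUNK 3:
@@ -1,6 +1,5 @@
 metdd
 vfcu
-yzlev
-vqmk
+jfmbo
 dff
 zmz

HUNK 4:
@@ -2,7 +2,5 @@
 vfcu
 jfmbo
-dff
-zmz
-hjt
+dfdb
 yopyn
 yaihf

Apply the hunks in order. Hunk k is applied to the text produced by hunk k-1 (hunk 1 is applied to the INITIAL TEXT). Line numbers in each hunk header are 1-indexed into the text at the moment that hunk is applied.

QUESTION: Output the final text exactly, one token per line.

Answer: metdd
vfcu
jfmbo
dfdb
yopyn
yaihf
goe
vskle
qxhrs
colb

Derivation:
Hunk 1: at line 4 remove [trxoc,ydo,wduws] add [dff,zmz,hjt] -> 13 lines: metdd vfcu yzlev vqmk dff zmz hjt geu cyums goe vskle qxhrs colb
Hunk 2: at line 7 remove [geu,cyums] add [yopyn,yaihf] -> 13 lines: metdd vfcu yzlev vqmk dff zmz hjt yopyn yaihf goe vskle qxhrs colb
Hunk 3: at line 1 remove [yzlev,vqmk] add [jfmbo] -> 12 lines: metdd vfcu jfmbo dff zmz hjt yopyn yaihf goe vskle qxhrs colb
Hunk 4: at line 2 remove [dff,zmz,hjt] add [dfdb] -> 10 lines: metdd vfcu jfmbo dfdb yopyn yaihf goe vskle qxhrs colb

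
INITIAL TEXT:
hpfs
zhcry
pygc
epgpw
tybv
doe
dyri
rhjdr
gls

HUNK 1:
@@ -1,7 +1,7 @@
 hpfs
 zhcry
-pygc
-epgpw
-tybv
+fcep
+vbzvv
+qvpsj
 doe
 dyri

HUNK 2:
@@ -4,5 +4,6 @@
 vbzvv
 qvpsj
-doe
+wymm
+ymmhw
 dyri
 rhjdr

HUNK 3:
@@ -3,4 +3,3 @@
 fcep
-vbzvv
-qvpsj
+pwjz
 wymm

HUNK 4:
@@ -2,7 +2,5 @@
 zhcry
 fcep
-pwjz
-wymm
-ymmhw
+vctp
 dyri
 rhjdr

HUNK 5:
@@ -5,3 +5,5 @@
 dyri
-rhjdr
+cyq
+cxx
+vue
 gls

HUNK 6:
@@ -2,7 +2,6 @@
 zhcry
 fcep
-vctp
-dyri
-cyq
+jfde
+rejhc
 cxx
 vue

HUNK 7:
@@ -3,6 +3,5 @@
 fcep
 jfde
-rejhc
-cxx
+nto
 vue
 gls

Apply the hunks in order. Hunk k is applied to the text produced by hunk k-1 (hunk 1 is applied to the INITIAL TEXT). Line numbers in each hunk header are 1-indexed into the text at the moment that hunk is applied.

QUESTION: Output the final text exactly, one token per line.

Answer: hpfs
zhcry
fcep
jfde
nto
vue
gls

Derivation:
Hunk 1: at line 1 remove [pygc,epgpw,tybv] add [fcep,vbzvv,qvpsj] -> 9 lines: hpfs zhcry fcep vbzvv qvpsj doe dyri rhjdr gls
Hunk 2: at line 4 remove [doe] add [wymm,ymmhw] -> 10 lines: hpfs zhcry fcep vbzvv qvpsj wymm ymmhw dyri rhjdr gls
Hunk 3: at line 3 remove [vbzvv,qvpsj] add [pwjz] -> 9 lines: hpfs zhcry fcep pwjz wymm ymmhw dyri rhjdr gls
Hunk 4: at line 2 remove [pwjz,wymm,ymmhw] add [vctp] -> 7 lines: hpfs zhcry fcep vctp dyri rhjdr gls
Hunk 5: at line 5 remove [rhjdr] add [cyq,cxx,vue] -> 9 lines: hpfs zhcry fcep vctp dyri cyq cxx vue gls
Hunk 6: at line 2 remove [vctp,dyri,cyq] add [jfde,rejhc] -> 8 lines: hpfs zhcry fcep jfde rejhc cxx vue gls
Hunk 7: at line 3 remove [rejhc,cxx] add [nto] -> 7 lines: hpfs zhcry fcep jfde nto vue gls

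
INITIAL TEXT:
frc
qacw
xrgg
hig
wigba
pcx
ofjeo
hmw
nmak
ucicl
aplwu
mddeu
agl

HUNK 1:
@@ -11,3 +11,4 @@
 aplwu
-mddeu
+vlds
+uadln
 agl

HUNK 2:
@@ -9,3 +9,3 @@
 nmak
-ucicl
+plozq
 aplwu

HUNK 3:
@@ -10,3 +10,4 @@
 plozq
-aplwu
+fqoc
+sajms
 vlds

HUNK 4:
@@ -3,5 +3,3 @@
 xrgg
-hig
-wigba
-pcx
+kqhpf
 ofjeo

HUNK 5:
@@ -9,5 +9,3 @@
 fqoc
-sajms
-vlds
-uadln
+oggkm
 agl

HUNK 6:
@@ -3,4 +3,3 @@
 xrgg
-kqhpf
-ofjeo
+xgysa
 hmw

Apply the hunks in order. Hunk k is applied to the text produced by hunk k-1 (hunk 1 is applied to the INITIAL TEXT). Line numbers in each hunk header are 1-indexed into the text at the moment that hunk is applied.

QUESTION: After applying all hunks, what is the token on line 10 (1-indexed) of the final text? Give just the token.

Hunk 1: at line 11 remove [mddeu] add [vlds,uadln] -> 14 lines: frc qacw xrgg hig wigba pcx ofjeo hmw nmak ucicl aplwu vlds uadln agl
Hunk 2: at line 9 remove [ucicl] add [plozq] -> 14 lines: frc qacw xrgg hig wigba pcx ofjeo hmw nmak plozq aplwu vlds uadln agl
Hunk 3: at line 10 remove [aplwu] add [fqoc,sajms] -> 15 lines: frc qacw xrgg hig wigba pcx ofjeo hmw nmak plozq fqoc sajms vlds uadln agl
Hunk 4: at line 3 remove [hig,wigba,pcx] add [kqhpf] -> 13 lines: frc qacw xrgg kqhpf ofjeo hmw nmak plozq fqoc sajms vlds uadln agl
Hunk 5: at line 9 remove [sajms,vlds,uadln] add [oggkm] -> 11 lines: frc qacw xrgg kqhpf ofjeo hmw nmak plozq fqoc oggkm agl
Hunk 6: at line 3 remove [kqhpf,ofjeo] add [xgysa] -> 10 lines: frc qacw xrgg xgysa hmw nmak plozq fqoc oggkm agl
Final line 10: agl

Answer: agl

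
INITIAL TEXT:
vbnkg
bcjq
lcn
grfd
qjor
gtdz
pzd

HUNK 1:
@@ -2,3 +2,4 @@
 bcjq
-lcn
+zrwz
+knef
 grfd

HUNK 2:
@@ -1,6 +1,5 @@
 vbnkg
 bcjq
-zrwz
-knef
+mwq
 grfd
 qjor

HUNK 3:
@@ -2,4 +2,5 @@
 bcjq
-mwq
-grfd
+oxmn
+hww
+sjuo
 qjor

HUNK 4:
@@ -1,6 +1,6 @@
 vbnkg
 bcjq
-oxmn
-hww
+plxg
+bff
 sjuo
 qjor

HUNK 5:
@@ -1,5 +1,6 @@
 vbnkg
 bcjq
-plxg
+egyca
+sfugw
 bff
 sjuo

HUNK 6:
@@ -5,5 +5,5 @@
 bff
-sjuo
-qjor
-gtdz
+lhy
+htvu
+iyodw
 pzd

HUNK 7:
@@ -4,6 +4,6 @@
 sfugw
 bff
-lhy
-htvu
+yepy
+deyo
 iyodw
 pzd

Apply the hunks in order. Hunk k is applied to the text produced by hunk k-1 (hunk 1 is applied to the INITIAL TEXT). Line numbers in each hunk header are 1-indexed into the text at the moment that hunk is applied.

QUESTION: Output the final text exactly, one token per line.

Hunk 1: at line 2 remove [lcn] add [zrwz,knef] -> 8 lines: vbnkg bcjq zrwz knef grfd qjor gtdz pzd
Hunk 2: at line 1 remove [zrwz,knef] add [mwq] -> 7 lines: vbnkg bcjq mwq grfd qjor gtdz pzd
Hunk 3: at line 2 remove [mwq,grfd] add [oxmn,hww,sjuo] -> 8 lines: vbnkg bcjq oxmn hww sjuo qjor gtdz pzd
Hunk 4: at line 1 remove [oxmn,hww] add [plxg,bff] -> 8 lines: vbnkg bcjq plxg bff sjuo qjor gtdz pzd
Hunk 5: at line 1 remove [plxg] add [egyca,sfugw] -> 9 lines: vbnkg bcjq egyca sfugw bff sjuo qjor gtdz pzd
Hunk 6: at line 5 remove [sjuo,qjor,gtdz] add [lhy,htvu,iyodw] -> 9 lines: vbnkg bcjq egyca sfugw bff lhy htvu iyodw pzd
Hunk 7: at line 4 remove [lhy,htvu] add [yepy,deyo] -> 9 lines: vbnkg bcjq egyca sfugw bff yepy deyo iyodw pzd

Answer: vbnkg
bcjq
egyca
sfugw
bff
yepy
deyo
iyodw
pzd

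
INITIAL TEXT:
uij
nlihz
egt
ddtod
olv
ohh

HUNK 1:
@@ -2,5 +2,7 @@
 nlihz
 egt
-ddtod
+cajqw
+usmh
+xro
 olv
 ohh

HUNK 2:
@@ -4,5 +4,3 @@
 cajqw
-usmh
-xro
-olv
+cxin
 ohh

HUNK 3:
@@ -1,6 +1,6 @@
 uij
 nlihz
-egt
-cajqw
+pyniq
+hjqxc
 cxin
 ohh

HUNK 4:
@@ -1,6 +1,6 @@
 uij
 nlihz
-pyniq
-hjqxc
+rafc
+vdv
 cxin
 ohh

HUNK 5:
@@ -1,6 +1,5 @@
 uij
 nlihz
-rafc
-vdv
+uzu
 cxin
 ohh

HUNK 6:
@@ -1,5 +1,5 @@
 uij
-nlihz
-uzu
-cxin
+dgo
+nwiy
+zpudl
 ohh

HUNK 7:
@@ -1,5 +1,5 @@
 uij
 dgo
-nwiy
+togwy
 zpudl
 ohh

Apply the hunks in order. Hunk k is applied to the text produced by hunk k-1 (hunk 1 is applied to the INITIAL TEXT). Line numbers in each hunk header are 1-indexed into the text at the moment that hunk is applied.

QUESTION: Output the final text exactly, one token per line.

Answer: uij
dgo
togwy
zpudl
ohh

Derivation:
Hunk 1: at line 2 remove [ddtod] add [cajqw,usmh,xro] -> 8 lines: uij nlihz egt cajqw usmh xro olv ohh
Hunk 2: at line 4 remove [usmh,xro,olv] add [cxin] -> 6 lines: uij nlihz egt cajqw cxin ohh
Hunk 3: at line 1 remove [egt,cajqw] add [pyniq,hjqxc] -> 6 lines: uij nlihz pyniq hjqxc cxin ohh
Hunk 4: at line 1 remove [pyniq,hjqxc] add [rafc,vdv] -> 6 lines: uij nlihz rafc vdv cxin ohh
Hunk 5: at line 1 remove [rafc,vdv] add [uzu] -> 5 lines: uij nlihz uzu cxin ohh
Hunk 6: at line 1 remove [nlihz,uzu,cxin] add [dgo,nwiy,zpudl] -> 5 lines: uij dgo nwiy zpudl ohh
Hunk 7: at line 1 remove [nwiy] add [togwy] -> 5 lines: uij dgo togwy zpudl ohh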